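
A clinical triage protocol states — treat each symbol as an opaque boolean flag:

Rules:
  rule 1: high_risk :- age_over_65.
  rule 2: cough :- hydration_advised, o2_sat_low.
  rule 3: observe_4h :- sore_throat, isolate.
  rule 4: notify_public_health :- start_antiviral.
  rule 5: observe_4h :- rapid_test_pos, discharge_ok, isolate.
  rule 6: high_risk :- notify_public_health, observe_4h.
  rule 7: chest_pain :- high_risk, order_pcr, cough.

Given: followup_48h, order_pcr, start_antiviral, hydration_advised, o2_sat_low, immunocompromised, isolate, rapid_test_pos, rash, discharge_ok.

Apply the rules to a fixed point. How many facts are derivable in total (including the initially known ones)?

[1] rule 2 [cough :- hydration_advised, o2_sat_low.]; rule 4 [notify_public_health :- start_antiviral.]; rule 5 [observe_4h :- rapid_test_pos, discharge_ok, isolate.]. ⇒ new: cough, notify_public_health, observe_4h.
[2] rule 6 [high_risk :- notify_public_health, observe_4h.]. ⇒ new: high_risk.
[3] rule 7 [chest_pain :- high_risk, order_pcr, cough.]. ⇒ new: chest_pain.
Closure: {chest_pain, cough, discharge_ok, followup_48h, high_risk, hydration_advised, immunocompromised, isolate, notify_public_health, o2_sat_low, observe_4h, order_pcr, rapid_test_pos, rash, start_antiviral} — 15 facts.

15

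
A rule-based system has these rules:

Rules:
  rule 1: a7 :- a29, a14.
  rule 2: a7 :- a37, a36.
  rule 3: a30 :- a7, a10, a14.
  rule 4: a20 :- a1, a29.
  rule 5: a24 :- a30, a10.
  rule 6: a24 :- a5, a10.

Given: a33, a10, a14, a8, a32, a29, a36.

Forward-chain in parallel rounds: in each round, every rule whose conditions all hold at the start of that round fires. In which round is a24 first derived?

3

Round 1 — rule 1, derive a7.
Round 2 — rule 3, derive a30.
Round 3 — rule 5, derive a24.
a24 first appears in round 3.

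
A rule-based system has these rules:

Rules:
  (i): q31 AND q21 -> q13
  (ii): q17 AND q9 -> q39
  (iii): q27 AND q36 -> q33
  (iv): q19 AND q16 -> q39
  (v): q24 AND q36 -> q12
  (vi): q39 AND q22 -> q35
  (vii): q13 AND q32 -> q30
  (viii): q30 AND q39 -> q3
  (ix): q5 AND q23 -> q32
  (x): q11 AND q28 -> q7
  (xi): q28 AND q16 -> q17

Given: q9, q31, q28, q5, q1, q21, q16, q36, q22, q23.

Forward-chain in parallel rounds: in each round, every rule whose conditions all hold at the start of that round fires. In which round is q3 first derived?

3

[1] (i) [q31 AND q21 -> q13]; (ix) [q5 AND q23 -> q32]; (xi) [q28 AND q16 -> q17]. ⇒ new: q13, q32, q17.
[2] (ii) [q17 AND q9 -> q39]; (vii) [q13 AND q32 -> q30]. ⇒ new: q39, q30.
[3] (vi) [q39 AND q22 -> q35]; (viii) [q30 AND q39 -> q3]. ⇒ new: q35, q3.
q3 first appears in round 3.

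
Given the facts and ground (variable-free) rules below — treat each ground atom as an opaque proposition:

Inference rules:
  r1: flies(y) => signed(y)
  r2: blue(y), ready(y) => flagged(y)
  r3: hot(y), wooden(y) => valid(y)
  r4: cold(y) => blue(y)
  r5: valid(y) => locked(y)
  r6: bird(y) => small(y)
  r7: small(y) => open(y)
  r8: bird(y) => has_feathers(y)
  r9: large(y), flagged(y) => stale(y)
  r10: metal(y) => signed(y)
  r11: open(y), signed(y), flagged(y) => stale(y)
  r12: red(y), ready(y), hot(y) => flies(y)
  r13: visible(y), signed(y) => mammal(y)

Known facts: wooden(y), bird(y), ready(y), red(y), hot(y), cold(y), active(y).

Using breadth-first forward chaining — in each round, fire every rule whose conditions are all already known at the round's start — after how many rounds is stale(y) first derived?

3

Round 1 — r3, r4, r6, r8, r12, derive valid(y), blue(y), small(y), has_feathers(y), flies(y).
Round 2 — r1, r2, r5, r7, derive signed(y), flagged(y), locked(y), open(y).
Round 3 — r11, derive stale(y).
stale(y) first appears in round 3.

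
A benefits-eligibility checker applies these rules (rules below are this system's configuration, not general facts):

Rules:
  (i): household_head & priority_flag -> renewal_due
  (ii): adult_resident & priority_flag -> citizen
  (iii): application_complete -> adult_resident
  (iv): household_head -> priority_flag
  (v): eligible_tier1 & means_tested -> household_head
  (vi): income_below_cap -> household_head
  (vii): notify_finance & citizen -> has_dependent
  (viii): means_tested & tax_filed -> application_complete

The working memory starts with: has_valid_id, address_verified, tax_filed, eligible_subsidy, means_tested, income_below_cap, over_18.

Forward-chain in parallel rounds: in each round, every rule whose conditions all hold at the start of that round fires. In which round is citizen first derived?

Round 1 fires (vi), (viii), giving household_head, application_complete.
Round 2 fires (iii), (iv), giving adult_resident, priority_flag.
Round 3 fires (i), (ii), giving renewal_due, citizen.
citizen first appears in round 3.

3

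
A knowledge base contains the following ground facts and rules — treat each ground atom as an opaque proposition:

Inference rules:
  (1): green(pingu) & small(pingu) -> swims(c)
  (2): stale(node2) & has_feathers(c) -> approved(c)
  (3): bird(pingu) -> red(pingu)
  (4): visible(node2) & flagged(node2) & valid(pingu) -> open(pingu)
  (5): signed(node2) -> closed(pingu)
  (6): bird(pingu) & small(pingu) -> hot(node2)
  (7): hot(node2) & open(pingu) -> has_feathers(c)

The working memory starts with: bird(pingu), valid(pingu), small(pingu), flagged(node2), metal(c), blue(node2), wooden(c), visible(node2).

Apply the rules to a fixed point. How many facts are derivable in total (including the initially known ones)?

Round 1 — (3), (4), (6), derive red(pingu), open(pingu), hot(node2).
Round 2 — (7), derive has_feathers(c).
Closure: {bird(pingu), blue(node2), flagged(node2), has_feathers(c), hot(node2), metal(c), open(pingu), red(pingu), small(pingu), valid(pingu), visible(node2), wooden(c)} — 12 facts.

12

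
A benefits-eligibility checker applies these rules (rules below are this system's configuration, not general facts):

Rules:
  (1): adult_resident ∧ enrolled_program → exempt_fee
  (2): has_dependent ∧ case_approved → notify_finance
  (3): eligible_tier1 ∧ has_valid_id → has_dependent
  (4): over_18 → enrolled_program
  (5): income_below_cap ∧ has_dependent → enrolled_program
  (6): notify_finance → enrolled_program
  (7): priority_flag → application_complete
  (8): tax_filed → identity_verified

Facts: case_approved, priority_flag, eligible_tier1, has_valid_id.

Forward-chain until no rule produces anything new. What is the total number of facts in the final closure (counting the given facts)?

8

[1] (3) [eligible_tier1 ∧ has_valid_id → has_dependent]; (7) [priority_flag → application_complete]. ⇒ new: has_dependent, application_complete.
[2] (2) [has_dependent ∧ case_approved → notify_finance]. ⇒ new: notify_finance.
[3] (6) [notify_finance → enrolled_program]. ⇒ new: enrolled_program.
Closure: {application_complete, case_approved, eligible_tier1, enrolled_program, has_dependent, has_valid_id, notify_finance, priority_flag} — 8 facts.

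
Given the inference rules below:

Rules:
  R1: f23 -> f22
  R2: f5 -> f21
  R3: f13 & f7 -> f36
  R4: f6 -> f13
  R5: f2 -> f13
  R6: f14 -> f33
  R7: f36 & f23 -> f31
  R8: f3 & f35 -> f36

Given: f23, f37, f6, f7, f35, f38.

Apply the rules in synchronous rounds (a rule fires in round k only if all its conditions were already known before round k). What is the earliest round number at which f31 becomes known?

3

[1] R1 [f23 -> f22]; R4 [f6 -> f13]. ⇒ new: f22, f13.
[2] R3 [f13 & f7 -> f36]. ⇒ new: f36.
[3] R7 [f36 & f23 -> f31]. ⇒ new: f31.
f31 first appears in round 3.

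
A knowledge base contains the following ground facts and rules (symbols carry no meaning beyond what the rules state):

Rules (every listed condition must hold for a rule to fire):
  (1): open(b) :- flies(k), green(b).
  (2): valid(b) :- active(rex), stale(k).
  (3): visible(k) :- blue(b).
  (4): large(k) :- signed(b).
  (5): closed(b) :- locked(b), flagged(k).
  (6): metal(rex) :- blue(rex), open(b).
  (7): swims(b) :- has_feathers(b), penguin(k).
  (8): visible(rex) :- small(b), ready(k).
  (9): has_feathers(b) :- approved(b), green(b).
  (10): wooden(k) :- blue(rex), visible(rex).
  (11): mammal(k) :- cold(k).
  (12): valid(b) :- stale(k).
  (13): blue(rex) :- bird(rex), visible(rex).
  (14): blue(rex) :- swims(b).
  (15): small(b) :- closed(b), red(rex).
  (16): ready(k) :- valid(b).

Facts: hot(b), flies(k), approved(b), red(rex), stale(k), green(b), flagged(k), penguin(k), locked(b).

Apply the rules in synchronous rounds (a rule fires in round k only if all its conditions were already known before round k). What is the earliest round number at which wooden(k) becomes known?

4

Round 1 — (1), (5), (9), (12), derive open(b), closed(b), has_feathers(b), valid(b).
Round 2 — (7), (15), (16), derive swims(b), small(b), ready(k).
Round 3 — (8), (14), derive visible(rex), blue(rex).
Round 4 — (6), (10), derive metal(rex), wooden(k).
wooden(k) first appears in round 4.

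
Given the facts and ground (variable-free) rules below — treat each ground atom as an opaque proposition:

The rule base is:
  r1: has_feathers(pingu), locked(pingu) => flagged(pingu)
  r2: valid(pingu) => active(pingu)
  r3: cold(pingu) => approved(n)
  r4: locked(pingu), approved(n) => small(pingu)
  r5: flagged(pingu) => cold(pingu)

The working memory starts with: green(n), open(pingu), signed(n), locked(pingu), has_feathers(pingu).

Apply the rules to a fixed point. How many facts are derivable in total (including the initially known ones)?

Round 1: r1 [has_feathers(pingu), locked(pingu) => flagged(pingu)]. Adds flagged(pingu).
Round 2: r5 [flagged(pingu) => cold(pingu)]. Adds cold(pingu).
Round 3: r3 [cold(pingu) => approved(n)]. Adds approved(n).
Round 4: r4 [locked(pingu), approved(n) => small(pingu)]. Adds small(pingu).
Closure: {approved(n), cold(pingu), flagged(pingu), green(n), has_feathers(pingu), locked(pingu), open(pingu), signed(n), small(pingu)} — 9 facts.

9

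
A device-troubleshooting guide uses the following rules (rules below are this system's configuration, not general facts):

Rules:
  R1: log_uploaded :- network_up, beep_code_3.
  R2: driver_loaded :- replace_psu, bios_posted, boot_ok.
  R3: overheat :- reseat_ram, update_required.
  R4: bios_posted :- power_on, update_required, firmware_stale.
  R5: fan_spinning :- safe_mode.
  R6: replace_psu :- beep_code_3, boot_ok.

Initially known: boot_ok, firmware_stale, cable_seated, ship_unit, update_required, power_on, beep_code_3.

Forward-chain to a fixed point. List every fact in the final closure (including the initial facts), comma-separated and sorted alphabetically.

beep_code_3, bios_posted, boot_ok, cable_seated, driver_loaded, firmware_stale, power_on, replace_psu, ship_unit, update_required

Round 1: R4 [bios_posted :- power_on, update_required, firmware_stale.]; R6 [replace_psu :- beep_code_3, boot_ok.]. New: bios_posted, replace_psu.
Round 2: R2 [driver_loaded :- replace_psu, bios_posted, boot_ok.]. New: driver_loaded.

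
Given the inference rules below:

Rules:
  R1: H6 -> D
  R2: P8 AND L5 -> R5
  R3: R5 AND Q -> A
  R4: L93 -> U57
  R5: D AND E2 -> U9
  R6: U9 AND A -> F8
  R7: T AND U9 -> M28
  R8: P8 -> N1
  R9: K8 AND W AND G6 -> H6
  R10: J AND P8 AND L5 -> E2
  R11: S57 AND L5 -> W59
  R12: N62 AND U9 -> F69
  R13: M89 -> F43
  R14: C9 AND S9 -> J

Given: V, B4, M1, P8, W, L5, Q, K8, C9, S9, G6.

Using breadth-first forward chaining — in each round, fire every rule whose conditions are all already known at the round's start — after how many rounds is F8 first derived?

Round 1 — R2, R8, R9, R14, derive R5, N1, H6, J.
Round 2 — R1, R3, R10, derive D, A, E2.
Round 3 — R5, derive U9.
Round 4 — R6, derive F8.
F8 first appears in round 4.

4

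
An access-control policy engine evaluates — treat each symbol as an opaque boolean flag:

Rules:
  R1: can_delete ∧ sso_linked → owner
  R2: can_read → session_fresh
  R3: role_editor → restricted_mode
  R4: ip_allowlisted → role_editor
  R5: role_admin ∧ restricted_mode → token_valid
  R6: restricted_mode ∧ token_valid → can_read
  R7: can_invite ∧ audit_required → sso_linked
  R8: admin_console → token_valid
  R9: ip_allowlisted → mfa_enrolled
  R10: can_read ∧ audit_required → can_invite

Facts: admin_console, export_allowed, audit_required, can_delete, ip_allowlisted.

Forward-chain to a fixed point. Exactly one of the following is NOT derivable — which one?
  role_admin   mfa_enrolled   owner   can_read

Round 1: R4 [ip_allowlisted → role_editor]; R8 [admin_console → token_valid]; R9 [ip_allowlisted → mfa_enrolled]. Adds role_editor, token_valid, mfa_enrolled.
Round 2: R3 [role_editor → restricted_mode]. Adds restricted_mode.
Round 3: R6 [restricted_mode ∧ token_valid → can_read]. Adds can_read.
Round 4: R2 [can_read → session_fresh]; R10 [can_read ∧ audit_required → can_invite]. Adds session_fresh, can_invite.
Round 5: R7 [can_invite ∧ audit_required → sso_linked]. Adds sso_linked.
Round 6: R1 [can_delete ∧ sso_linked → owner]. Adds owner.
Derived: owner (round 6), mfa_enrolled (round 1), can_read (round 3). role_admin never appears in any round.

role_admin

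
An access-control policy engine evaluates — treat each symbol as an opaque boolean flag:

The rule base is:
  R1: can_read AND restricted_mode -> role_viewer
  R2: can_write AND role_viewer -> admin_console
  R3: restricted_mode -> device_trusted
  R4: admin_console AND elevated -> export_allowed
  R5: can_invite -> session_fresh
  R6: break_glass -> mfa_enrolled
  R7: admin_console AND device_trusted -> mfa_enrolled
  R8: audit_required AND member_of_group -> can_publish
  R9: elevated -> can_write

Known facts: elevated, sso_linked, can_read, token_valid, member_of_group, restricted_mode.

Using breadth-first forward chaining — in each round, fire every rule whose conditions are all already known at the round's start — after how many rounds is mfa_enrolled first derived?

3

Round 1: R1 [can_read AND restricted_mode -> role_viewer]; R3 [restricted_mode -> device_trusted]; R9 [elevated -> can_write]. New: role_viewer, device_trusted, can_write.
Round 2: R2 [can_write AND role_viewer -> admin_console]. New: admin_console.
Round 3: R4 [admin_console AND elevated -> export_allowed]; R7 [admin_console AND device_trusted -> mfa_enrolled]. New: export_allowed, mfa_enrolled.
mfa_enrolled first appears in round 3.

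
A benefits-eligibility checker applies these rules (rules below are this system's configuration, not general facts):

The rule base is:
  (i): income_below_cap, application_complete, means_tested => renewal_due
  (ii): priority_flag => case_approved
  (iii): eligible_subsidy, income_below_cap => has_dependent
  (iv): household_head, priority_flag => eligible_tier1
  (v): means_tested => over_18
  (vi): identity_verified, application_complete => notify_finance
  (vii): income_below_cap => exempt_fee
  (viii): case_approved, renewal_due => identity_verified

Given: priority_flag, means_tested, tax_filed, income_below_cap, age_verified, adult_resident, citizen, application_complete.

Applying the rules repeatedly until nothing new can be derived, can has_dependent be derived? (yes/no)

no

Round 1: (i) [income_below_cap, application_complete, means_tested => renewal_due]; (ii) [priority_flag => case_approved]; (v) [means_tested => over_18]; (vii) [income_below_cap => exempt_fee]. New: renewal_due, case_approved, over_18, exempt_fee.
Round 2: (viii) [case_approved, renewal_due => identity_verified]. New: identity_verified.
Round 3: (vi) [identity_verified, application_complete => notify_finance]. New: notify_finance.
Fixed point reached. has_dependent is concluded only by (iii); (iii) needs eligible_subsidy (never derived).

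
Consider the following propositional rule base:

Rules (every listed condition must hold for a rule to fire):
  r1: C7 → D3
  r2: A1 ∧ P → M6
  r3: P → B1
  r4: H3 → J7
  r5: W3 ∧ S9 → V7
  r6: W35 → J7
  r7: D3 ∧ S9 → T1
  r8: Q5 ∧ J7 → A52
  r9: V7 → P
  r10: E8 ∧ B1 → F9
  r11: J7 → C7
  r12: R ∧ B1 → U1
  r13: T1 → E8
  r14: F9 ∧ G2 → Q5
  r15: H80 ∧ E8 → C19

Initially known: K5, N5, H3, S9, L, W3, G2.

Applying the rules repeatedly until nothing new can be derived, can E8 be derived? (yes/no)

Round 1: r4 [H3 → J7]; r5 [W3 ∧ S9 → V7]. Adds J7, V7.
Round 2: r9 [V7 → P]; r11 [J7 → C7]. Adds P, C7.
Round 3: r1 [C7 → D3]; r3 [P → B1]. Adds D3, B1.
Round 4: r7 [D3 ∧ S9 → T1]. Adds T1.
Round 5: r13 [T1 → E8]. Adds E8.
Round 6: r10 [E8 ∧ B1 → F9]. Adds F9.
Round 7: r14 [F9 ∧ G2 → Q5]. Adds Q5.
Round 8: r8 [Q5 ∧ J7 → A52]. Adds A52.
E8 appears in round 5, so it is derivable.

yes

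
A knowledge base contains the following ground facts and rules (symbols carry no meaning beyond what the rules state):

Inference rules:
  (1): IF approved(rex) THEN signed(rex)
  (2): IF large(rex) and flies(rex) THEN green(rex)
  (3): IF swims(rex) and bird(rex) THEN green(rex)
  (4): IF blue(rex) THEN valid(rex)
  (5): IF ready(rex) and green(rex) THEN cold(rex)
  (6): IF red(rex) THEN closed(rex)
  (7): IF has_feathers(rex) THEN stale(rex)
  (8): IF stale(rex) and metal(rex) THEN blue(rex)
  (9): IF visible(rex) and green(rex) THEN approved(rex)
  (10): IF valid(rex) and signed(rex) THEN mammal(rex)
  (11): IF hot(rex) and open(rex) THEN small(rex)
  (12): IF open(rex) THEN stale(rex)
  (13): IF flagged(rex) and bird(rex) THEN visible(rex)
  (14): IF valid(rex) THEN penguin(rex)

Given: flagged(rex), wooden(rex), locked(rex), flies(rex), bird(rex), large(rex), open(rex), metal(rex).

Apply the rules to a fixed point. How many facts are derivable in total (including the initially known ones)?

17

Round 1 — (2), (12), (13), derive green(rex), stale(rex), visible(rex).
Round 2 — (8), (9), derive blue(rex), approved(rex).
Round 3 — (1), (4), derive signed(rex), valid(rex).
Round 4 — (10), (14), derive mammal(rex), penguin(rex).
Closure: {approved(rex), bird(rex), blue(rex), flagged(rex), flies(rex), green(rex), large(rex), locked(rex), mammal(rex), metal(rex), open(rex), penguin(rex), signed(rex), stale(rex), valid(rex), visible(rex), wooden(rex)} — 17 facts.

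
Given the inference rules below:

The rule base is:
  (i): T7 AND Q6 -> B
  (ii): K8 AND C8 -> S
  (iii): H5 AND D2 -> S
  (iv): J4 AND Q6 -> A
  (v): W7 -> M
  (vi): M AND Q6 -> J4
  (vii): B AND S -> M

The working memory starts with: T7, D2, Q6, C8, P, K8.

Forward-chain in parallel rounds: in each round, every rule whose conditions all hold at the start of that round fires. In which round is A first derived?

4

Round 1: (i) [T7 AND Q6 -> B]; (ii) [K8 AND C8 -> S]. Adds B, S.
Round 2: (vii) [B AND S -> M]. Adds M.
Round 3: (vi) [M AND Q6 -> J4]. Adds J4.
Round 4: (iv) [J4 AND Q6 -> A]. Adds A.
A first appears in round 4.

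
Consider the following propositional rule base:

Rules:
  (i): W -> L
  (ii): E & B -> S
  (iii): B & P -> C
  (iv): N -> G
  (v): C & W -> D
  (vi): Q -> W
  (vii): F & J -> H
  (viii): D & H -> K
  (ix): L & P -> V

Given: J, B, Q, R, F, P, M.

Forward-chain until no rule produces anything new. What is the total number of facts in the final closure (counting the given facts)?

Round 1: (iii) [B & P -> C]; (vi) [Q -> W]; (vii) [F & J -> H]. Adds C, W, H.
Round 2: (i) [W -> L]; (v) [C & W -> D]. Adds L, D.
Round 3: (viii) [D & H -> K]; (ix) [L & P -> V]. Adds K, V.
Closure: {B, C, D, F, H, J, K, L, M, P, Q, R, V, W} — 14 facts.

14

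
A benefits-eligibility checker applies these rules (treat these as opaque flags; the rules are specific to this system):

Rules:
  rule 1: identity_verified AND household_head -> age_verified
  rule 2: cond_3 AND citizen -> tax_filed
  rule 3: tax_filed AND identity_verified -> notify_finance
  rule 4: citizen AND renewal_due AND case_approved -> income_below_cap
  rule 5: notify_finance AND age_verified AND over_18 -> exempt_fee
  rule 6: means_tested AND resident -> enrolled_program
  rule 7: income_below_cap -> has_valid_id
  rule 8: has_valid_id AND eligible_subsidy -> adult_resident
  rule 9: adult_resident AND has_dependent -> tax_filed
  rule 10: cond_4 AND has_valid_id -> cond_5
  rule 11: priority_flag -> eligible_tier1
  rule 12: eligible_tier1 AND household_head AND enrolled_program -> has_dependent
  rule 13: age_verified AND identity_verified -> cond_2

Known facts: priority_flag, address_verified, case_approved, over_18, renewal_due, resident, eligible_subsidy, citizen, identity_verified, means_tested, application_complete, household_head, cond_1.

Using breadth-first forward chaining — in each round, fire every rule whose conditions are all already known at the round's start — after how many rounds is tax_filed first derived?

Round 1: rule 1 [identity_verified AND household_head -> age_verified]; rule 4 [citizen AND renewal_due AND case_approved -> income_below_cap]; rule 6 [means_tested AND resident -> enrolled_program]; rule 11 [priority_flag -> eligible_tier1]. Adds age_verified, income_below_cap, enrolled_program, eligible_tier1.
Round 2: rule 7 [income_below_cap -> has_valid_id]; rule 12 [eligible_tier1 AND household_head AND enrolled_program -> has_dependent]; rule 13 [age_verified AND identity_verified -> cond_2]. Adds has_valid_id, has_dependent, cond_2.
Round 3: rule 8 [has_valid_id AND eligible_subsidy -> adult_resident]. Adds adult_resident.
Round 4: rule 9 [adult_resident AND has_dependent -> tax_filed]. Adds tax_filed.
tax_filed first appears in round 4.

4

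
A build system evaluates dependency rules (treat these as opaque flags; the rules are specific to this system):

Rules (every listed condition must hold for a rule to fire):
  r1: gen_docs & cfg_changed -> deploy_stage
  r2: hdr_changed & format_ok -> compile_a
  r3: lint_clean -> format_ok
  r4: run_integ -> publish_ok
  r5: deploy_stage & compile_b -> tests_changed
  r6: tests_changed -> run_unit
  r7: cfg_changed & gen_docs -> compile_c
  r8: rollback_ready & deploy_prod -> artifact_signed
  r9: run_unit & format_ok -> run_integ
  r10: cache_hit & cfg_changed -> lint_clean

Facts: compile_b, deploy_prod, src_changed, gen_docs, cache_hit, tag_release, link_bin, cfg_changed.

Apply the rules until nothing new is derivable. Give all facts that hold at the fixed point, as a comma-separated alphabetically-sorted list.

cache_hit, cfg_changed, compile_b, compile_c, deploy_prod, deploy_stage, format_ok, gen_docs, link_bin, lint_clean, publish_ok, run_integ, run_unit, src_changed, tag_release, tests_changed

Round 1 — r1, r7, r10, derive deploy_stage, compile_c, lint_clean.
Round 2 — r3, r5, derive format_ok, tests_changed.
Round 3 — r6, derive run_unit.
Round 4 — r9, derive run_integ.
Round 5 — r4, derive publish_ok.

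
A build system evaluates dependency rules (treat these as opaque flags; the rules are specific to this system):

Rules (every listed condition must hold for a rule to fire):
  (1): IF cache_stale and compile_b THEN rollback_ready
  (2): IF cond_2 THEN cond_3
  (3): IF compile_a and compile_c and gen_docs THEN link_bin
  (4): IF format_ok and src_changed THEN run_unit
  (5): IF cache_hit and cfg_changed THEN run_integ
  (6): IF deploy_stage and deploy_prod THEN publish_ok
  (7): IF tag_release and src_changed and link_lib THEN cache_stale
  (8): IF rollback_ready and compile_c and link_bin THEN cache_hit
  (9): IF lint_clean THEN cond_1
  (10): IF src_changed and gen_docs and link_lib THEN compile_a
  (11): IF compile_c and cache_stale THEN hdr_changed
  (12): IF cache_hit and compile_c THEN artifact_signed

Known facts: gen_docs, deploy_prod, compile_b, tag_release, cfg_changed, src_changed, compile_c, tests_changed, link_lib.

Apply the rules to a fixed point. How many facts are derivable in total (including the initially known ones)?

17

Round 1 fires (7), (10), giving cache_stale, compile_a.
Round 2 fires (1), (3), (11), giving rollback_ready, link_bin, hdr_changed.
Round 3 fires (8), giving cache_hit.
Round 4 fires (5), (12), giving run_integ, artifact_signed.
Closure: {artifact_signed, cache_hit, cache_stale, cfg_changed, compile_a, compile_b, compile_c, deploy_prod, gen_docs, hdr_changed, link_bin, link_lib, rollback_ready, run_integ, src_changed, tag_release, tests_changed} — 17 facts.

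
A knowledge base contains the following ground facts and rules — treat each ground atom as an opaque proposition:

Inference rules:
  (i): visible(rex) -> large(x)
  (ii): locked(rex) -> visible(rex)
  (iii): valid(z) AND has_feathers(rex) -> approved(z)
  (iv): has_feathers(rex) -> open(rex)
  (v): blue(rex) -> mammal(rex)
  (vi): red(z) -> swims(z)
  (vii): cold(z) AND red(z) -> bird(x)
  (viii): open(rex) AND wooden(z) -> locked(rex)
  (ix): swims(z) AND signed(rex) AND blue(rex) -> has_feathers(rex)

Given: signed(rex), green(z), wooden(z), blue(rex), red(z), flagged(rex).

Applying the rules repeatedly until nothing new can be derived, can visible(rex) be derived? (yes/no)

yes

Round 1 fires (v), (vi), giving mammal(rex), swims(z).
Round 2 fires (ix), giving has_feathers(rex).
Round 3 fires (iv), giving open(rex).
Round 4 fires (viii), giving locked(rex).
Round 5 fires (ii), giving visible(rex).
Round 6 fires (i), giving large(x).
visible(rex) appears in round 5, so it is derivable.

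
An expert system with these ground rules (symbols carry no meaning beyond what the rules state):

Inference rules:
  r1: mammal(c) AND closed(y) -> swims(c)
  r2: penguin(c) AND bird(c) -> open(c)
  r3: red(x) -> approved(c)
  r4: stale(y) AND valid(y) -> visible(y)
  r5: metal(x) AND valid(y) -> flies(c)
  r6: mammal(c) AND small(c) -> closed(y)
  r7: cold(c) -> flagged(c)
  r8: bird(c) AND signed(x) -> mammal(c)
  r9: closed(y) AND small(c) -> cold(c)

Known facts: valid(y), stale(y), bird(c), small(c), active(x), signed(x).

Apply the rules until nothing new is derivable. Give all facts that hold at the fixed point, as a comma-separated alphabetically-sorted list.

Round 1 fires r4, r8, giving visible(y), mammal(c).
Round 2 fires r6, giving closed(y).
Round 3 fires r1, r9, giving swims(c), cold(c).
Round 4 fires r7, giving flagged(c).

active(x), bird(c), closed(y), cold(c), flagged(c), mammal(c), signed(x), small(c), stale(y), swims(c), valid(y), visible(y)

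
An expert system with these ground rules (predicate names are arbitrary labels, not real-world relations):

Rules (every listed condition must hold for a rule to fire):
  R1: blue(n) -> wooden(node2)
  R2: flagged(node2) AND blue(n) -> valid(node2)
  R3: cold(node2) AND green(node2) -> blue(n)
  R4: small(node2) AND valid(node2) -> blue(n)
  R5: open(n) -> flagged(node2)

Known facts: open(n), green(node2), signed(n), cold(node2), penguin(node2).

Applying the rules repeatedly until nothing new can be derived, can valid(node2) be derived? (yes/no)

Round 1 — R3, R5, derive blue(n), flagged(node2).
Round 2 — R1, R2, derive wooden(node2), valid(node2).
valid(node2) appears in round 2, so it is derivable.

yes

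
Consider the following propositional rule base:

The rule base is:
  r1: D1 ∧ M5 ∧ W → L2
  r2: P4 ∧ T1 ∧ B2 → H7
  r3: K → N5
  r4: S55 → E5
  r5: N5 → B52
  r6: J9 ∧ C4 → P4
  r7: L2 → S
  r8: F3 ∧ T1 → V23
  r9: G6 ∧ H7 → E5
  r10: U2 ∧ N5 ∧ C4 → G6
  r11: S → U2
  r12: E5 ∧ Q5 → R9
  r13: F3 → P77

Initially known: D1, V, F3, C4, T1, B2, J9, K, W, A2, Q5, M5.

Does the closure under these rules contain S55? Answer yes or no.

[1] r1 [D1 ∧ M5 ∧ W → L2]; r3 [K → N5]; r6 [J9 ∧ C4 → P4]; r8 [F3 ∧ T1 → V23]; r13 [F3 → P77]. ⇒ new: L2, N5, P4, V23, P77.
[2] r2 [P4 ∧ T1 ∧ B2 → H7]; r5 [N5 → B52]; r7 [L2 → S]. ⇒ new: H7, B52, S.
[3] r11 [S → U2]. ⇒ new: U2.
[4] r10 [U2 ∧ N5 ∧ C4 → G6]. ⇒ new: G6.
[5] r9 [G6 ∧ H7 → E5]. ⇒ new: E5.
[6] r12 [E5 ∧ Q5 → R9]. ⇒ new: R9.
Fixed point reached. No rule has S55 as a consequent, and it is not given.

no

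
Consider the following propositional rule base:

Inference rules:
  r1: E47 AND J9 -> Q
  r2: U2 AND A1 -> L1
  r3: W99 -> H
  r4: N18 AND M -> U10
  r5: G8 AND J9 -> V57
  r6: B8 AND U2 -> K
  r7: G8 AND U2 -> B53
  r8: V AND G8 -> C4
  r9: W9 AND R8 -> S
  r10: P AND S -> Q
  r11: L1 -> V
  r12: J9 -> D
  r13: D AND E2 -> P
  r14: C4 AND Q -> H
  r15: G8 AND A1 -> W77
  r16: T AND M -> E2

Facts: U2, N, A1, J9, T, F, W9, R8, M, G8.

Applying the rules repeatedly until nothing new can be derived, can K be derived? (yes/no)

no

Round 1: r2 [U2 AND A1 -> L1]; r5 [G8 AND J9 -> V57]; r7 [G8 AND U2 -> B53]; r9 [W9 AND R8 -> S]; r12 [J9 -> D]; r15 [G8 AND A1 -> W77]; r16 [T AND M -> E2]. New: L1, V57, B53, S, D, W77, E2.
Round 2: r11 [L1 -> V]; r13 [D AND E2 -> P]. New: V, P.
Round 3: r8 [V AND G8 -> C4]; r10 [P AND S -> Q]. New: C4, Q.
Round 4: r14 [C4 AND Q -> H]. New: H.
Fixed point reached. K is concluded only by r6; r6 needs B8 (never derived).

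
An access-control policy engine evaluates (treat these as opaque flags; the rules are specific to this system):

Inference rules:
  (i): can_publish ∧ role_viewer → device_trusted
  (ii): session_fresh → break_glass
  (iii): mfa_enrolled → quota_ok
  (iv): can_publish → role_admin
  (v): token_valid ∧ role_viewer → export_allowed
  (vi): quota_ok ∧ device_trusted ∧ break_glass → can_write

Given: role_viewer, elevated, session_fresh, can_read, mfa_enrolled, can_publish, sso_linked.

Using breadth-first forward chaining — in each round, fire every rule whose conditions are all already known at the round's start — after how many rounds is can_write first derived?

Round 1: (i) [can_publish ∧ role_viewer → device_trusted]; (ii) [session_fresh → break_glass]; (iii) [mfa_enrolled → quota_ok]; (iv) [can_publish → role_admin]. Adds device_trusted, break_glass, quota_ok, role_admin.
Round 2: (vi) [quota_ok ∧ device_trusted ∧ break_glass → can_write]. Adds can_write.
can_write first appears in round 2.

2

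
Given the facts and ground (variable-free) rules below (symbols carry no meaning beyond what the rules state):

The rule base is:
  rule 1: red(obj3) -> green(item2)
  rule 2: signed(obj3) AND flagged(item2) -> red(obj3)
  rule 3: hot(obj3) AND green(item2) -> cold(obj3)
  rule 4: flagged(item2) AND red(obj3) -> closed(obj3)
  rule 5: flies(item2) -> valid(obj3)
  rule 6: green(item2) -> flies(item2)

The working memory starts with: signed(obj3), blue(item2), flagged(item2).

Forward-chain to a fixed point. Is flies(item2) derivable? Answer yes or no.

yes

Round 1: rule 2 [signed(obj3) AND flagged(item2) -> red(obj3)]. New: red(obj3).
Round 2: rule 1 [red(obj3) -> green(item2)]; rule 4 [flagged(item2) AND red(obj3) -> closed(obj3)]. New: green(item2), closed(obj3).
Round 3: rule 6 [green(item2) -> flies(item2)]. New: flies(item2).
Round 4: rule 5 [flies(item2) -> valid(obj3)]. New: valid(obj3).
flies(item2) appears in round 3, so it is derivable.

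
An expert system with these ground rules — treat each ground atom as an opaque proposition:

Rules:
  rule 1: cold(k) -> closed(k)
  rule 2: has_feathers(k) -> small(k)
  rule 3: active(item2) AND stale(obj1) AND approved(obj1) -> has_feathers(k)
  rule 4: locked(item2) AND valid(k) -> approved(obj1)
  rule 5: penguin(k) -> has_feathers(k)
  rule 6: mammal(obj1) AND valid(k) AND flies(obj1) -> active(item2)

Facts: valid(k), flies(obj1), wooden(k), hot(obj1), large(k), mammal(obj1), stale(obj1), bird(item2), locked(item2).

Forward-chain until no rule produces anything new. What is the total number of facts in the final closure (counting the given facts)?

Round 1: rule 4 [locked(item2) AND valid(k) -> approved(obj1)]; rule 6 [mammal(obj1) AND valid(k) AND flies(obj1) -> active(item2)]. Adds approved(obj1), active(item2).
Round 2: rule 3 [active(item2) AND stale(obj1) AND approved(obj1) -> has_feathers(k)]. Adds has_feathers(k).
Round 3: rule 2 [has_feathers(k) -> small(k)]. Adds small(k).
Closure: {active(item2), approved(obj1), bird(item2), flies(obj1), has_feathers(k), hot(obj1), large(k), locked(item2), mammal(obj1), small(k), stale(obj1), valid(k), wooden(k)} — 13 facts.

13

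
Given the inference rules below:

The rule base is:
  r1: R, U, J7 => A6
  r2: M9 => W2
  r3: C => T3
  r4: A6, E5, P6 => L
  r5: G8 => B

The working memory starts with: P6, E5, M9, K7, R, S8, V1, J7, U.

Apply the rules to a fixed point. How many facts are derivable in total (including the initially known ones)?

12

Round 1: r1 [R, U, J7 => A6]; r2 [M9 => W2]. New: A6, W2.
Round 2: r4 [A6, E5, P6 => L]. New: L.
Closure: {A6, E5, J7, K7, L, M9, P6, R, S8, U, V1, W2} — 12 facts.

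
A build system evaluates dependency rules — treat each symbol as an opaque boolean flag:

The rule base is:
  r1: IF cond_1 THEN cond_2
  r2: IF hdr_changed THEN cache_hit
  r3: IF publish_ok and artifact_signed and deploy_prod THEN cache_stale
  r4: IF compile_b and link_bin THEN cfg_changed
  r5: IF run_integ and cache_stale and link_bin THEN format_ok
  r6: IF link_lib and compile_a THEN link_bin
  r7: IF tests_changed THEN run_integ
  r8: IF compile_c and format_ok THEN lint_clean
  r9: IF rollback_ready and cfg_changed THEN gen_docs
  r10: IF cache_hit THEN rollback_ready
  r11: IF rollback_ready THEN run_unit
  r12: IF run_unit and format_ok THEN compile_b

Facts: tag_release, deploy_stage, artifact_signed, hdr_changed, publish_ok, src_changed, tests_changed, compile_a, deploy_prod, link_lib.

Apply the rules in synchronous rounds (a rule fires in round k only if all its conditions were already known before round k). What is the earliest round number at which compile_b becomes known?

Round 1: r2 [IF hdr_changed THEN cache_hit]; r3 [IF publish_ok and artifact_signed and deploy_prod THEN cache_stale]; r6 [IF link_lib and compile_a THEN link_bin]; r7 [IF tests_changed THEN run_integ]. Adds cache_hit, cache_stale, link_bin, run_integ.
Round 2: r5 [IF run_integ and cache_stale and link_bin THEN format_ok]; r10 [IF cache_hit THEN rollback_ready]. Adds format_ok, rollback_ready.
Round 3: r11 [IF rollback_ready THEN run_unit]. Adds run_unit.
Round 4: r12 [IF run_unit and format_ok THEN compile_b]. Adds compile_b.
compile_b first appears in round 4.

4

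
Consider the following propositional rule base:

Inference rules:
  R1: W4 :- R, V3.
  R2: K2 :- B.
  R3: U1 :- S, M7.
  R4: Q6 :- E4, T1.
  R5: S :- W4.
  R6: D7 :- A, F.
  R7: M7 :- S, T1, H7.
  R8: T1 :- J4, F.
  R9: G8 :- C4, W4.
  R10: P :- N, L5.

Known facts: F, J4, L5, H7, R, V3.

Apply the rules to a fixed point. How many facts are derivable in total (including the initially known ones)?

11

Round 1: R1 [W4 :- R, V3.]; R8 [T1 :- J4, F.]. Adds W4, T1.
Round 2: R5 [S :- W4.]. Adds S.
Round 3: R7 [M7 :- S, T1, H7.]. Adds M7.
Round 4: R3 [U1 :- S, M7.]. Adds U1.
Closure: {F, H7, J4, L5, M7, R, S, T1, U1, V3, W4} — 11 facts.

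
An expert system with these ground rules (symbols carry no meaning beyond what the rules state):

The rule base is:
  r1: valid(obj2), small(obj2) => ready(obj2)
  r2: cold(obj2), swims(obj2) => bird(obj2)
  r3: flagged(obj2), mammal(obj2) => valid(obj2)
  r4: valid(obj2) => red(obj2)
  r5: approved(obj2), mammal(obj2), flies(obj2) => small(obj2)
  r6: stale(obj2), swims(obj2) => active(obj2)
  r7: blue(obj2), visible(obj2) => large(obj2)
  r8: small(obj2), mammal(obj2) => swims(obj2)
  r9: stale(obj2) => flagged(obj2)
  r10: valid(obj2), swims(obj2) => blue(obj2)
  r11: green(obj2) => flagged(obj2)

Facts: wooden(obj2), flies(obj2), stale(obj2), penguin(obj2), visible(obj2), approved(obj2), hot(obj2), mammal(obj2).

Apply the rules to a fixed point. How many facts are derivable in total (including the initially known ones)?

17

Round 1 — r5, r9, derive small(obj2), flagged(obj2).
Round 2 — r3, r8, derive valid(obj2), swims(obj2).
Round 3 — r1, r4, r6, r10, derive ready(obj2), red(obj2), active(obj2), blue(obj2).
Round 4 — r7, derive large(obj2).
Closure: {active(obj2), approved(obj2), blue(obj2), flagged(obj2), flies(obj2), hot(obj2), large(obj2), mammal(obj2), penguin(obj2), ready(obj2), red(obj2), small(obj2), stale(obj2), swims(obj2), valid(obj2), visible(obj2), wooden(obj2)} — 17 facts.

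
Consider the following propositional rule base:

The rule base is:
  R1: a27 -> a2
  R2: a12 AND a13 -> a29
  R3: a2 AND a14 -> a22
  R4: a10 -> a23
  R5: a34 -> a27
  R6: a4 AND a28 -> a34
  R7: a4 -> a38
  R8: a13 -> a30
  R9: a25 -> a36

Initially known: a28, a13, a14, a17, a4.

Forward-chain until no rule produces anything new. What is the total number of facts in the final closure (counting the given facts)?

Round 1: R6 [a4 AND a28 -> a34]; R7 [a4 -> a38]; R8 [a13 -> a30]. New: a34, a38, a30.
Round 2: R5 [a34 -> a27]. New: a27.
Round 3: R1 [a27 -> a2]. New: a2.
Round 4: R3 [a2 AND a14 -> a22]. New: a22.
Closure: {a13, a14, a17, a2, a22, a27, a28, a30, a34, a38, a4} — 11 facts.

11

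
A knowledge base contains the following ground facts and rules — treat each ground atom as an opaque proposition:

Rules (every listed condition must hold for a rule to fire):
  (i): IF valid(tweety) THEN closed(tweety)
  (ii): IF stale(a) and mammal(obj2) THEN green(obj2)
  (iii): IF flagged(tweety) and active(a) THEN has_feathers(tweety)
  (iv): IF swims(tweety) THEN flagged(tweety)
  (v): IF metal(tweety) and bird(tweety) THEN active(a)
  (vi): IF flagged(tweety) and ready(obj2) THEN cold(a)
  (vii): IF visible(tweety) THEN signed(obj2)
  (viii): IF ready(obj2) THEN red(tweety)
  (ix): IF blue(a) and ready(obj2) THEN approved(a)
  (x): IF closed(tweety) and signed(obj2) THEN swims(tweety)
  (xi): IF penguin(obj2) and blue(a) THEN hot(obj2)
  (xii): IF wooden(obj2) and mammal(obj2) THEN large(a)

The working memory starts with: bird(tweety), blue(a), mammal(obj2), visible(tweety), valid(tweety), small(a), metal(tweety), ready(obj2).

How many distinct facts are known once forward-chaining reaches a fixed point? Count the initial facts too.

17

Round 1 — (i), (v), (vii), (viii), (ix), derive closed(tweety), active(a), signed(obj2), red(tweety), approved(a).
Round 2 — (x), derive swims(tweety).
Round 3 — (iv), derive flagged(tweety).
Round 4 — (iii), (vi), derive has_feathers(tweety), cold(a).
Closure: {active(a), approved(a), bird(tweety), blue(a), closed(tweety), cold(a), flagged(tweety), has_feathers(tweety), mammal(obj2), metal(tweety), ready(obj2), red(tweety), signed(obj2), small(a), swims(tweety), valid(tweety), visible(tweety)} — 17 facts.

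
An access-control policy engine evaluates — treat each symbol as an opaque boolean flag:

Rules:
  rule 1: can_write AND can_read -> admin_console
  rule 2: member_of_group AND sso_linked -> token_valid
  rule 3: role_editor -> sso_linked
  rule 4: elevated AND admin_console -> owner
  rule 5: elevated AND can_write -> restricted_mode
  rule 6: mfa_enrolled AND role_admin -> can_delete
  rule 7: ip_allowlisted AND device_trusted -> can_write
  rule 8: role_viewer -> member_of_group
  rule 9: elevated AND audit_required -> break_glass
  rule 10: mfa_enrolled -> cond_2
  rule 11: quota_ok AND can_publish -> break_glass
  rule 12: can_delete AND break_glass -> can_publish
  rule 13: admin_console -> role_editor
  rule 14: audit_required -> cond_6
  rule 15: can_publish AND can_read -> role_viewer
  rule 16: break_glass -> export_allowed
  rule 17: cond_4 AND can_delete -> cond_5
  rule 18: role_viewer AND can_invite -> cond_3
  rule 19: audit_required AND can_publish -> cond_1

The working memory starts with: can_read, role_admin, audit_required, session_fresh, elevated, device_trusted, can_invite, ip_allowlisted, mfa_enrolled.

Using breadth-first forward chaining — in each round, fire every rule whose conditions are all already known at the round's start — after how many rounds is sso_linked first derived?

4

Round 1: rule 6 [mfa_enrolled AND role_admin -> can_delete]; rule 7 [ip_allowlisted AND device_trusted -> can_write]; rule 9 [elevated AND audit_required -> break_glass]; rule 10 [mfa_enrolled -> cond_2]; rule 14 [audit_required -> cond_6]. Adds can_delete, can_write, break_glass, cond_2, cond_6.
Round 2: rule 1 [can_write AND can_read -> admin_console]; rule 5 [elevated AND can_write -> restricted_mode]; rule 12 [can_delete AND break_glass -> can_publish]; rule 16 [break_glass -> export_allowed]. Adds admin_console, restricted_mode, can_publish, export_allowed.
Round 3: rule 4 [elevated AND admin_console -> owner]; rule 13 [admin_console -> role_editor]; rule 15 [can_publish AND can_read -> role_viewer]; rule 19 [audit_required AND can_publish -> cond_1]. Adds owner, role_editor, role_viewer, cond_1.
Round 4: rule 3 [role_editor -> sso_linked]; rule 8 [role_viewer -> member_of_group]; rule 18 [role_viewer AND can_invite -> cond_3]. Adds sso_linked, member_of_group, cond_3.
sso_linked first appears in round 4.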